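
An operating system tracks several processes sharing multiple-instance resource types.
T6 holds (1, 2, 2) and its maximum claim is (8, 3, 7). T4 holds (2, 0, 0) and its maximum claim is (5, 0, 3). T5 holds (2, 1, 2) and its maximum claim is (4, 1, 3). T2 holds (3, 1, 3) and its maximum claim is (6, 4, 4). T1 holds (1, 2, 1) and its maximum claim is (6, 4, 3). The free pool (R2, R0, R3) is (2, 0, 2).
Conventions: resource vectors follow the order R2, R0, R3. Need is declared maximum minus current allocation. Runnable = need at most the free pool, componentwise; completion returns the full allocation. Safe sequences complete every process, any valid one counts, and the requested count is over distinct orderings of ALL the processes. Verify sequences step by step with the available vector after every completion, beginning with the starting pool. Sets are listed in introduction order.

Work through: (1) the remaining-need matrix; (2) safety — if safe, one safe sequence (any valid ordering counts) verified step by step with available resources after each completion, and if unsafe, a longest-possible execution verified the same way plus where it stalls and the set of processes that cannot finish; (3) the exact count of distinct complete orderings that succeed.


(1) Need matrix, components ordered R2, R0, R3:
  T6: (7, 1, 5)
  T4: (3, 0, 3)
  T5: (2, 0, 1)
  T2: (3, 3, 1)
  T1: (5, 2, 2)
(2) The state is UNSAFE.
Key observation: after T5, T4 the pool peaks at (6, 1, 4), and each blocked process is short somewhere: T6 on R2, R3; T2 on R0; T1 on R0.
Going as far as possible: T5, T4; after that, nothing fits. Check, step by step:
  pool = (2, 0, 2)
  run T5 (needs (2, 0, 1), free (2, 0, 2)); after release of (2, 1, 2) the pool is (4, 1, 4)
  run T4 (needs (3, 0, 3), free (4, 1, 4)); after release of (2, 0, 0) the pool is (6, 1, 4)
  T6 cannot run: need (7, 1, 5) vs free (6, 1, 4) (insufficient R2 and R3)
  T2 cannot run: need (3, 3, 1) vs free (6, 1, 4) (insufficient R0)
  T1 cannot run: need (5, 2, 2) vs free (6, 1, 4) (insufficient R0)
Never able to finish: T6, T2 and T1.
(3) The exact count: 0 of the possible complete orderings are safe sequences.


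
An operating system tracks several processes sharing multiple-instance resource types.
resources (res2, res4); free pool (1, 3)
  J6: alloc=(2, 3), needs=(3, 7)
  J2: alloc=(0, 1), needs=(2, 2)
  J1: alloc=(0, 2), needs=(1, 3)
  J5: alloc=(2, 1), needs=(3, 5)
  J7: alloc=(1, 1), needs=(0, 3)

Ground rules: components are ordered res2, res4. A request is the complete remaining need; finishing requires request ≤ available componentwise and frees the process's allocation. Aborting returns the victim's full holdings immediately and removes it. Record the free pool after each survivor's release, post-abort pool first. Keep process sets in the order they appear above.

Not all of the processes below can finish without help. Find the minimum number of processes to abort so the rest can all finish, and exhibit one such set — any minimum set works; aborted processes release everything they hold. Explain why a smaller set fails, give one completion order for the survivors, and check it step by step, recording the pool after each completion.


Minimum abort set: J5.
Key observation: before aborting J5, J6 was permanently blocked — no order could ever run it; afterwards it completes at step 3.
Minimality: the empty abort set fails — the state is deadlocked as it stands.
One survivor order: J1, J7, J6, J2. Step-by-step check (post-abort pool first):
  pool = (3, 4)
  J1 needs (1, 3) <= (3, 4) -> finishes; pool += (0, 2) = (3, 6)
  J7 needs (0, 3) <= (3, 6) -> finishes; pool += (1, 1) = (4, 7)
  J6 needs (3, 7) <= (4, 7) -> finishes; pool += (2, 3) = (6, 10)
  J2 needs (2, 2) <= (6, 10) -> finishes; pool += (0, 1) = (6, 11)


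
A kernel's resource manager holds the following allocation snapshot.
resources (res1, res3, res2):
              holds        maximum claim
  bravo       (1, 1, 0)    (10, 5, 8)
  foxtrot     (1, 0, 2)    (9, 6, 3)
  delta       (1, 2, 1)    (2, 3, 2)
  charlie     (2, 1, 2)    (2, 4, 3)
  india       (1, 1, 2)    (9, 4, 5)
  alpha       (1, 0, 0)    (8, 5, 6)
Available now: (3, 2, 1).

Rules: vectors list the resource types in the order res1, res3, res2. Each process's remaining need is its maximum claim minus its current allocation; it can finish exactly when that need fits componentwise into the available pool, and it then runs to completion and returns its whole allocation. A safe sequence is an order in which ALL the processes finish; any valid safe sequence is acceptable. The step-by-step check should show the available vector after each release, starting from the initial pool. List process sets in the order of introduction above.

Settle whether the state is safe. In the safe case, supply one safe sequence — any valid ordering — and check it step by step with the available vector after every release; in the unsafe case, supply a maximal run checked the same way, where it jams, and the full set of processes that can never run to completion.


UNSAFE.
Key observation: delta, charlie can finish, but then (6, 5, 4) is all there is, and the blocked group's res1 demands exceed it.
Going as far as possible: delta, charlie; after that, nothing fits. Walking it through:
  pool = (3, 2, 1)
  run delta (needs (1, 1, 1), free (3, 2, 1)); after release of (1, 2, 1) the pool is (4, 4, 2)
  run charlie (needs (0, 3, 1), free (4, 4, 2)); after release of (2, 1, 2) the pool is (6, 5, 4)
  bravo still needs (9, 4, 8) but only (6, 5, 4) is free — short on res1 and res2
  foxtrot still needs (8, 6, 1) but only (6, 5, 4) is free — short on res1 and res3
  india still needs (8, 3, 3) but only (6, 5, 4) is free — short on res1
  alpha still needs (7, 5, 6) but only (6, 5, 4) is free — short on res1 and res2
Permanently blocked: bravo, foxtrot, india and alpha.


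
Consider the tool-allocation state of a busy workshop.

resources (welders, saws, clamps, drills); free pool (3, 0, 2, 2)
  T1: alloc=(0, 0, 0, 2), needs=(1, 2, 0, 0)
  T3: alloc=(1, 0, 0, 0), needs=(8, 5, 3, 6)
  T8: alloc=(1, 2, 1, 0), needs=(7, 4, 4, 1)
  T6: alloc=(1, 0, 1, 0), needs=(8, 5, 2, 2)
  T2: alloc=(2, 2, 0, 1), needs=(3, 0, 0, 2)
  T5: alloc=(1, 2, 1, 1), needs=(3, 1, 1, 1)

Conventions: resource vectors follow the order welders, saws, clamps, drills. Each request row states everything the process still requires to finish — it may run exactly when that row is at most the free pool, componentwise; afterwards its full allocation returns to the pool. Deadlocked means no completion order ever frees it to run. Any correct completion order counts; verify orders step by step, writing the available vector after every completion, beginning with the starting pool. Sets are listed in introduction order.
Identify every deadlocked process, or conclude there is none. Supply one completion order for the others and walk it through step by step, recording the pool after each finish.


Deadlocked: T3, T8 and T6.
Key observation: even finishing T2, T1, T5 leaves just (6, 4, 3, 6) free — too little welders for any of the remaining processes.
The rest can finish in the order T2, T1, T5. Step-by-step check:
  pool = (3, 0, 2, 2)
  T2: need (3, 0, 0, 2) fits (3, 0, 2, 2); releases (2, 2, 0, 1), pool now (5, 2, 2, 3)
  T1: need (1, 2, 0, 0) fits (5, 2, 2, 3); releases (0, 0, 0, 2), pool now (5, 2, 2, 5)
  T5: need (3, 1, 1, 1) fits (5, 2, 2, 5); releases (1, 2, 1, 1), pool now (6, 4, 3, 6)
The stuck group stays short no matter what:
  T3 still needs (8, 5, 3, 6) but only (6, 4, 3, 6) is free — short on welders and saws
  T8 still needs (7, 4, 4, 1) but only (6, 4, 3, 6) is free — short on welders and clamps
  T6 still needs (8, 5, 2, 2) but only (6, 4, 3, 6) is free — short on welders and saws


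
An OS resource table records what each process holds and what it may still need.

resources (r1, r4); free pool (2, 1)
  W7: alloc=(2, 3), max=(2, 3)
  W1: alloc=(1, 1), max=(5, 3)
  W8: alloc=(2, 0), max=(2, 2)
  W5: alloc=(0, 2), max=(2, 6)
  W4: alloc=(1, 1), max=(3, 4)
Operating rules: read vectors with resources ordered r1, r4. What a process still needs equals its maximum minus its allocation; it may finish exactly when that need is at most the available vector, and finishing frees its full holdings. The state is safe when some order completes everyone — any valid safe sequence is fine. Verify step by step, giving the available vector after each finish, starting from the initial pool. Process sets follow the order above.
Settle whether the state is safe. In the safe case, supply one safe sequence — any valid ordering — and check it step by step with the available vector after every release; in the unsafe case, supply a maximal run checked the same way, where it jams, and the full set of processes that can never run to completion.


SAFE — a valid safe sequence is W7, W8, W5, W4, W1.
Key observation: reading the order forward, W5 is the first process whose need (2, 4) meets the free pool (6, 4) exactly on a resource it requests.
Verifying each step:
  pool = (2, 1)
  W7: need (0, 0) fits (2, 1); releases (2, 3), pool now (4, 4)
  W8: need (0, 2) fits (4, 4); releases (2, 0), pool now (6, 4)
  W5: need (2, 4) fits (6, 4); releases (0, 2), pool now (6, 6)
  W4: need (2, 3) fits (6, 6); releases (1, 1), pool now (7, 7)
  W1: need (4, 2) fits (7, 7); releases (1, 1), pool now (8, 8)


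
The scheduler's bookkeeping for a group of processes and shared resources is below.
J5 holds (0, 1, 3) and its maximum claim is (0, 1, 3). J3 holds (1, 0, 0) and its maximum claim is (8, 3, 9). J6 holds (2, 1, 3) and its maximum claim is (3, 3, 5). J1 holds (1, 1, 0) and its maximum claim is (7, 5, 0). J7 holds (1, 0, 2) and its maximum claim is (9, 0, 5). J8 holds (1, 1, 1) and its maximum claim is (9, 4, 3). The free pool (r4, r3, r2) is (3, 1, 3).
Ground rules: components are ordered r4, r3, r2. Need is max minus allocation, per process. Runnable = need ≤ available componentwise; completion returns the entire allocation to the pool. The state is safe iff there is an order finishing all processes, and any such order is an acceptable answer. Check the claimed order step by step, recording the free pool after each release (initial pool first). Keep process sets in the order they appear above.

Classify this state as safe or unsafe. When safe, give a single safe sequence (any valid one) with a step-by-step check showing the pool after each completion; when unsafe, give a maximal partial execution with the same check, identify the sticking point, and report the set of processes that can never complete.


The state is UNSAFE.
Key observation: even finishing J5, J6 leaves just (5, 3, 9) free — too little r4 for any of the remaining processes.
A maximal execution: J5, J6 — then nothing else fits. Check, step by step:
  pool = (3, 1, 3)
  J5 needs (0, 0, 0) <= (3, 1, 3) -> finishes; pool += (0, 1, 3) = (3, 2, 6)
  J6 needs (1, 2, 2) <= (3, 2, 6) -> finishes; pool += (2, 1, 3) = (5, 3, 9)
  J3 still needs (7, 3, 9) but only (5, 3, 9) is free — short on r4
  J1 still needs (6, 4, 0) but only (5, 3, 9) is free — short on r4 and r3
  J7 still needs (8, 0, 3) but only (5, 3, 9) is free — short on r4
  J8 still needs (8, 3, 2) but only (5, 3, 9) is free — short on r4
Processes that can never finish: J3, J1, J7 and J8.


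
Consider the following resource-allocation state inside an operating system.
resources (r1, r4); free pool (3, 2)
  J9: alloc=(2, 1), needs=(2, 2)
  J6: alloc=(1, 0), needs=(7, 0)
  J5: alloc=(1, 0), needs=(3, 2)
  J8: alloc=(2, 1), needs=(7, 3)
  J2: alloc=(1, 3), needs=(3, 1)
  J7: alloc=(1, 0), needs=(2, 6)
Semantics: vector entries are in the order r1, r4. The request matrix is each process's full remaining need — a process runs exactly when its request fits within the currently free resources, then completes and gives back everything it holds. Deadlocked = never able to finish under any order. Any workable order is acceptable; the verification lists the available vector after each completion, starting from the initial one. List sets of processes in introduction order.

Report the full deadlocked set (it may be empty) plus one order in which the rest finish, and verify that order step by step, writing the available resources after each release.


The deadlocked set is empty.
Key observation: there is always a runnable process — J2 first — so the state unwinds completely.
One completion order for the rest: J2, J9, J7, J5, J6, J8. Verifying each step:
  pool = (3, 2)
  J2: need (3, 1) fits (3, 2); releases (1, 3), pool now (4, 5)
  J9: need (2, 2) fits (4, 5); releases (2, 1), pool now (6, 6)
  J7: need (2, 6) fits (6, 6); releases (1, 0), pool now (7, 6)
  J5: need (3, 2) fits (7, 6); releases (1, 0), pool now (8, 6)
  J6: need (7, 0) fits (8, 6); releases (1, 0), pool now (9, 6)
  J8: need (7, 3) fits (9, 6); releases (2, 1), pool now (11, 7)


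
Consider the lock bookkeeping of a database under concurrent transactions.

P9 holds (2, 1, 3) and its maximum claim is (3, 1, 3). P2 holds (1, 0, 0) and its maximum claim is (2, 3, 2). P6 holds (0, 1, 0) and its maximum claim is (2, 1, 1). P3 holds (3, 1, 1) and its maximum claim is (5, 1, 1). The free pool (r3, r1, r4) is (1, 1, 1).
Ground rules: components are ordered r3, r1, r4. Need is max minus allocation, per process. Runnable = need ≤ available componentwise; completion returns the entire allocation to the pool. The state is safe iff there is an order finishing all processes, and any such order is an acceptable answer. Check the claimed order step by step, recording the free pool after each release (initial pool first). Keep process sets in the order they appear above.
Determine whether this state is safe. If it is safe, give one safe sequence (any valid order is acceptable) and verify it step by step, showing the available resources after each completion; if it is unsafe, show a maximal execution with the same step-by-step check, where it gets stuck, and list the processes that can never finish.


The state is SAFE; one workable sequence: P9, P3, P6, P2.
Key observation: at P9 the run first touches a limit — (1, 0, 0) against (1, 1, 1), exact on a resource it actually requests.
Check, step by step:
  pool = (1, 1, 1)
  P9: need (1, 0, 0) fits (1, 1, 1); releases (2, 1, 3), pool now (3, 2, 4)
  P3: need (2, 0, 0) fits (3, 2, 4); releases (3, 1, 1), pool now (6, 3, 5)
  P6: need (2, 0, 1) fits (6, 3, 5); releases (0, 1, 0), pool now (6, 4, 5)
  P2: need (1, 3, 2) fits (6, 4, 5); releases (1, 0, 0), pool now (7, 4, 5)


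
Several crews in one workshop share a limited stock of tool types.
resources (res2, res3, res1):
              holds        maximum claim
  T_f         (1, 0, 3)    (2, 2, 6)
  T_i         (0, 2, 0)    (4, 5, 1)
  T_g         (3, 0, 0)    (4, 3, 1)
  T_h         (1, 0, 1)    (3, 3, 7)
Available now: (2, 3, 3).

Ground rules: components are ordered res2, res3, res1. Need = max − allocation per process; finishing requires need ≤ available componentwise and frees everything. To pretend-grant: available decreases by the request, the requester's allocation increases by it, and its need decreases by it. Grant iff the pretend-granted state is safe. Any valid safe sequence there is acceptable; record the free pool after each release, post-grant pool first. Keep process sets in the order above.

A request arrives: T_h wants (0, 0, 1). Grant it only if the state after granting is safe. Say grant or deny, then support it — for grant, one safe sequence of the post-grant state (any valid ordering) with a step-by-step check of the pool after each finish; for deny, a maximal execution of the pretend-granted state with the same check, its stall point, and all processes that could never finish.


DENY. Granting would leave the state unsafe.
Key observation: res1 is the bottleneck — with T_g, T_i done the pool holds (5, 5, 2), short of every remaining need.
On the post-grant state, T_g, T_i is a maximal run — nothing extends it. Step-by-step check:
  pool = (2, 3, 2)
  T_g needs (1, 3, 1) <= (2, 3, 2) -> finishes; pool += (3, 0, 0) = (5, 3, 2)
  T_i needs (4, 3, 1) <= (5, 3, 2) -> finishes; pool += (0, 2, 0) = (5, 5, 2)
  T_f still needs (1, 2, 3) but only (5, 5, 2) is free — short on res1
  T_h still needs (2, 3, 5) but only (5, 5, 2) is free — short on res1
Processes that could never finish after the grant: T_f and T_h.


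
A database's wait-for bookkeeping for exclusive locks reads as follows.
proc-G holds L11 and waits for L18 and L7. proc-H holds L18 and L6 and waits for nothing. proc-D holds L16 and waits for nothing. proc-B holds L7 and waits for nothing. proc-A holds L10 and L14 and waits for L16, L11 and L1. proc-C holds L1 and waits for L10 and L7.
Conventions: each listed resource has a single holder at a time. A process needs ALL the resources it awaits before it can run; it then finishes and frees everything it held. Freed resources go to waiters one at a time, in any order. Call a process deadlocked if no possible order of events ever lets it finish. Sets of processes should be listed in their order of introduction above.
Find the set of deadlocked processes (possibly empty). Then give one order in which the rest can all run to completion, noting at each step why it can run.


The deadlocked set is proc-A and proc-C.
Key observation: proc-A -> proc-C -> proc-A is a circular wait — nothing in it can go first; no other process is dragged down with it.
A valid finishing order for the others: proc-H, proc-B, proc-G, proc-D.
Check, step by step:
  run proc-H (it waits on nothing); releases L18 and L6
  run proc-B (it waits on nothing); releases L7
  run proc-G (all its waits — L18 and L7 — are resolved); releases L11
  run proc-D (it waits on nothing); releases L16


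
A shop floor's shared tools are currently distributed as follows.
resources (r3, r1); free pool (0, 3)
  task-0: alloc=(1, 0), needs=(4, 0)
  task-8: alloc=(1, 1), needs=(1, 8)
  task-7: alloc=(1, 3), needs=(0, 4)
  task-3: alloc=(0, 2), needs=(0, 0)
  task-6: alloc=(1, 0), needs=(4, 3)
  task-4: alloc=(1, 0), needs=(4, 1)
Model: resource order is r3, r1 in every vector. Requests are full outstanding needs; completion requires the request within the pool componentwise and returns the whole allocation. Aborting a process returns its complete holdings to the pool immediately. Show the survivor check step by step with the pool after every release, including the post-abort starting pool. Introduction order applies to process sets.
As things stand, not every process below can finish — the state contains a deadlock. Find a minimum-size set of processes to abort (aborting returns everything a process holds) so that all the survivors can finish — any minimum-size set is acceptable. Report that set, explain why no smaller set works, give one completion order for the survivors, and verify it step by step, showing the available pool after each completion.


Minimum abort set: task-0 and task-4.
Key observation: task-6 could never have finished before the abort; with (2, 0) returned by task-0 and task-4, it fits at step 4.
Minimality, checking each single-abort alternative: task-0 alone leaves task-6 blocked (short on r3); task-8 alone leaves task-0 blocked (short on r3); task-7 alone leaves task-0 blocked (short on r3); task-3 alone leaves task-0 blocked (short on r3); task-6 alone leaves task-0 blocked (short on r3); task-4 alone leaves task-0 blocked (short on r3).
One survivor order: task-3, task-7, task-8, task-6. Step-by-step check (post-abort pool first):
  pool = (2, 3)
  task-3 needs (0, 0) <= (2, 3) -> finishes; pool += (0, 2) = (2, 5)
  task-7 needs (0, 4) <= (2, 5) -> finishes; pool += (1, 3) = (3, 8)
  task-8 needs (1, 8) <= (3, 8) -> finishes; pool += (1, 1) = (4, 9)
  task-6 needs (4, 3) <= (4, 9) -> finishes; pool += (1, 0) = (5, 9)


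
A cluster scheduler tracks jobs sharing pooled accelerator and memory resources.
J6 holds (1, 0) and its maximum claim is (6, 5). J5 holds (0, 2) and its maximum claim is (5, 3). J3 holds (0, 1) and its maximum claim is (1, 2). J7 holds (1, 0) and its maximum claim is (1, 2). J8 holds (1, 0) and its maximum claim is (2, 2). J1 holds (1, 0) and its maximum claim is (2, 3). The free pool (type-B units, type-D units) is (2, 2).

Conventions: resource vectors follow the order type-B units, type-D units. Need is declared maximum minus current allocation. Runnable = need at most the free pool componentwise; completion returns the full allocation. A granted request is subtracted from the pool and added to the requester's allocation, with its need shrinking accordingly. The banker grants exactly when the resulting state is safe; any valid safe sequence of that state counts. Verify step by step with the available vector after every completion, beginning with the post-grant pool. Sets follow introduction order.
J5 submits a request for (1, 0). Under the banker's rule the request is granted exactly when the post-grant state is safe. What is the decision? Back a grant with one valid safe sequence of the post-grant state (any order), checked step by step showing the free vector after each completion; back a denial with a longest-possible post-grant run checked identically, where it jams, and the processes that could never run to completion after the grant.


GRANT. The post-grant state is safe; one safe sequence: J3, J8, J1, J7, J5, J6.
Key observation: (1, 2) free after granting still covers J3 first, and each release covers the next.
Step-by-step check of the post-grant state:
  pool = (1, 2)
  J3: need (1, 1) fits (1, 2); releases (0, 1), pool now (1, 3)
  J8: need (1, 2) fits (1, 3); releases (1, 0), pool now (2, 3)
  J1: need (1, 3) fits (2, 3); releases (1, 0), pool now (3, 3)
  J7: need (0, 2) fits (3, 3); releases (1, 0), pool now (4, 3)
  J5: need (4, 1) fits (4, 3); releases (1, 2), pool now (5, 5)
  J6: need (5, 5) fits (5, 5); releases (1, 0), pool now (6, 5)


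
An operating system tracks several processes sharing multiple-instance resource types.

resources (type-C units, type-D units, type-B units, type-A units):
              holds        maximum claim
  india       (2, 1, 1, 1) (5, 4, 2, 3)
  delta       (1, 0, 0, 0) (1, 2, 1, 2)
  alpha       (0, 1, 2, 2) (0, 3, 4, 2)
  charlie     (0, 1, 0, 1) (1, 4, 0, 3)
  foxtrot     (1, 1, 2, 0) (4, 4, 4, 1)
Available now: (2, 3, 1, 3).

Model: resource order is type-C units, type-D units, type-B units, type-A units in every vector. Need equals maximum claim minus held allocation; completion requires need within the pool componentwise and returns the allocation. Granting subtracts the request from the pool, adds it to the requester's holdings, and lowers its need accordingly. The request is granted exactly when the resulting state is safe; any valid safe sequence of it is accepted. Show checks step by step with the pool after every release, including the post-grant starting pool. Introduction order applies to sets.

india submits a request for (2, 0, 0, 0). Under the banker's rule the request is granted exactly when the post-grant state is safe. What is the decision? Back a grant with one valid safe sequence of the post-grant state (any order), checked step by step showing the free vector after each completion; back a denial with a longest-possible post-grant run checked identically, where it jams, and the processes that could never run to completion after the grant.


GRANT: granting preserves safety; a valid post-grant sequence is delta, india, foxtrot, charlie, alpha.
Key observation: granting shrinks the pool to (0, 3, 1, 3), yet delta still fits and the chain goes through.
Step-by-step check of the post-grant state:
  pool = (0, 3, 1, 3)
  delta: need (0, 2, 1, 2) fits (0, 3, 1, 3); releases (1, 0, 0, 0), pool now (1, 3, 1, 3)
  india: need (1, 3, 1, 2) fits (1, 3, 1, 3); releases (4, 1, 1, 1), pool now (5, 4, 2, 4)
  foxtrot: need (3, 3, 2, 1) fits (5, 4, 2, 4); releases (1, 1, 2, 0), pool now (6, 5, 4, 4)
  charlie: need (1, 3, 0, 2) fits (6, 5, 4, 4); releases (0, 1, 0, 1), pool now (6, 6, 4, 5)
  alpha: need (0, 2, 2, 0) fits (6, 6, 4, 5); releases (0, 1, 2, 2), pool now (6, 7, 6, 7)


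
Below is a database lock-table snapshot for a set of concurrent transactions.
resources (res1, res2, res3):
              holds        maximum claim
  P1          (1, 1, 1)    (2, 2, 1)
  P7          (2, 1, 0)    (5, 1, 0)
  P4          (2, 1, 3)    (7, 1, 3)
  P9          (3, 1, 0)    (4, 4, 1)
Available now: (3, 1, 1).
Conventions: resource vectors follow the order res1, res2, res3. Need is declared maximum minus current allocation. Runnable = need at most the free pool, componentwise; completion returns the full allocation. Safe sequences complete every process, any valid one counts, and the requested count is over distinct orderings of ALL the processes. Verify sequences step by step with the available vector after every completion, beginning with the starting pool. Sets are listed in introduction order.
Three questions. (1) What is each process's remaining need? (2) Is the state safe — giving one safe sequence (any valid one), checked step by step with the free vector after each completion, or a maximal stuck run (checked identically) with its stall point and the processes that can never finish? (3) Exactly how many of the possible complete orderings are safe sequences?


(1) Need matrix, components ordered res1, res2, res3:
  P1: (1, 1, 0)
  P7: (3, 0, 0)
  P4: (5, 0, 0)
  P9: (1, 3, 1)
(2) SAFE. One safe sequence: P1, P7, P9, P4.
Key observation: reading the order forward, P1 is the first process whose need (1, 1, 0) meets the free pool (3, 1, 1) exactly on a resource it requests.
Walking it through:
  pool = (3, 1, 1)
  P1: need (1, 1, 0) fits (3, 1, 1); releases (1, 1, 1), pool now (4, 2, 2)
  P7: need (3, 0, 0) fits (4, 2, 2); releases (2, 1, 0), pool now (6, 3, 2)
  P9: need (1, 3, 1) fits (6, 3, 2); releases (3, 1, 0), pool now (9, 4, 2)
  P4: need (5, 0, 0) fits (9, 4, 2); releases (2, 1, 3), pool now (11, 5, 5)
(3) Precisely 6 of the possible complete orderings are safe sequences.


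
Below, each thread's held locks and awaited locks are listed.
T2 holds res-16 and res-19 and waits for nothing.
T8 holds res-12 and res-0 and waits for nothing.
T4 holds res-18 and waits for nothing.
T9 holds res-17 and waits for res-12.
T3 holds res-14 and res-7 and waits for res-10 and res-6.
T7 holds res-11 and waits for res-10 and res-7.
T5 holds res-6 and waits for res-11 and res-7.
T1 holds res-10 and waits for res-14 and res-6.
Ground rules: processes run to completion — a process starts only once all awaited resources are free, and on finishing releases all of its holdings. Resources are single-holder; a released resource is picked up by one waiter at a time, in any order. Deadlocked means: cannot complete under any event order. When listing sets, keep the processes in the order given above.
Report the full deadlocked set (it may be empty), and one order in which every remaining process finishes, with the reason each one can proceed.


Deadlocked: T3, T7, T5 and T1.
Key observation: the cycle T3 -> T5 -> T3 can never break — each member waits on the next; T7 and T1 are caught in further circular waits.
One completion order for the rest: T8, T4, T9, T2.
Check, step by step:
  run T8 (it waits on nothing); releases res-12 and res-0
  run T4 (it waits on nothing); releases res-18
  T9 waits on res-12 — all released -> runs and releases res-17
  run T2 (it waits on nothing); releases res-16 and res-19


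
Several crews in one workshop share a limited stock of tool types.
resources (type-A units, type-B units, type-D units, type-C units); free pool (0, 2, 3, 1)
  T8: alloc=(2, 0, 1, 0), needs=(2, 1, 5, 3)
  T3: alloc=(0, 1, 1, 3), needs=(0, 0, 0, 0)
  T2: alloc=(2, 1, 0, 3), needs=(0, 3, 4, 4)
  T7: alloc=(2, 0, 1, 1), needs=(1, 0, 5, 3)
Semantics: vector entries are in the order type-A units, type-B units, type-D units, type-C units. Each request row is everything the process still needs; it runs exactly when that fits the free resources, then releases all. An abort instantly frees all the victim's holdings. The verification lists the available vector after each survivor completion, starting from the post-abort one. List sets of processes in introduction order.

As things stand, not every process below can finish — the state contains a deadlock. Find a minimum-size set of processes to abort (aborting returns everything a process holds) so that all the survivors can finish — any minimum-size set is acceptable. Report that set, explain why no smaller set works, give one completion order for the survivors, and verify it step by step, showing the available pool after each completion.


Minimum abort set: T7.
Key observation: T8 was stuck for good until T7 gave back (2, 0, 1, 1); in the order shown it finishes at step 3.
Why nothing smaller works: aborting no one leaves the state deadlocked as given.
Survivors finish in the order: T3, T2, T8. Check, step by step (pool after the aborts first):
  pool = (2, 2, 4, 2)
  T3: need (0, 0, 0, 0) fits (2, 2, 4, 2); releases (0, 1, 1, 3), pool now (2, 3, 5, 5)
  T2: need (0, 3, 4, 4) fits (2, 3, 5, 5); releases (2, 1, 0, 3), pool now (4, 4, 5, 8)
  T8: need (2, 1, 5, 3) fits (4, 4, 5, 8); releases (2, 0, 1, 0), pool now (6, 4, 6, 8)


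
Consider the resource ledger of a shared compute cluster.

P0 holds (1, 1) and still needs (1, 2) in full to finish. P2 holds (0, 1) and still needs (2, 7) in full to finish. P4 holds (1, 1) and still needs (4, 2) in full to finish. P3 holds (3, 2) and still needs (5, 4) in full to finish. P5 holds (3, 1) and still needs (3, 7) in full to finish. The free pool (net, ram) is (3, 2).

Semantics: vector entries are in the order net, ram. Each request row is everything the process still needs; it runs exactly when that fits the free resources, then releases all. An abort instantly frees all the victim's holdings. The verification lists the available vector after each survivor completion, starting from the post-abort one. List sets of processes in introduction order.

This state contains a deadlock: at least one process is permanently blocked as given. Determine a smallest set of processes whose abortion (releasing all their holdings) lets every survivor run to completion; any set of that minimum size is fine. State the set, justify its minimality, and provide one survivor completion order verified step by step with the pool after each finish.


Minimum abort set: P2.
Key observation: P5 was stuck for good until P2 gave back (0, 1); in the order shown it finishes at step 4.
Minimality: the empty abort set fails — the state is deadlocked as it stands.
The survivors complete as P0, P4, P3, P5. Step-by-step check (starting from the post-abort pool):
  pool = (3, 3)
  P0 needs (1, 2) <= (3, 3) -> finishes; pool += (1, 1) = (4, 4)
  P4 needs (4, 2) <= (4, 4) -> finishes; pool += (1, 1) = (5, 5)
  P3 needs (5, 4) <= (5, 5) -> finishes; pool += (3, 2) = (8, 7)
  P5 needs (3, 7) <= (8, 7) -> finishes; pool += (3, 1) = (11, 8)


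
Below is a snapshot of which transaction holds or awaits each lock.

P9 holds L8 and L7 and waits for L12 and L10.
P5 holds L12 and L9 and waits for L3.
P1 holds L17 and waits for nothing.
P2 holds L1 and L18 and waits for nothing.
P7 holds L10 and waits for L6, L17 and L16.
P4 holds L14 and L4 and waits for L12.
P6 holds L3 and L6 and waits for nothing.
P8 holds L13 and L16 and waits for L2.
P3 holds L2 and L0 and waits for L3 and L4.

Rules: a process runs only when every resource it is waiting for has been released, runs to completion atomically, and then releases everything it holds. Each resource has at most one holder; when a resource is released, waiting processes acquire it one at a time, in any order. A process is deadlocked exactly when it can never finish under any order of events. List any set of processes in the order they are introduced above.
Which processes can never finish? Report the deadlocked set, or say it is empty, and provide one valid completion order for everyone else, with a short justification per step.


No process is deadlocked.
Key observation: the waits form no ring: some process can always run, and its releases unblock the others one by one.
The rest can finish in the order P6, P5, P2, P4, P3, P8, P1, P7, P9.
Check, step by step:
  P6 waits on nothing -> runs at once and releases L3 and L6
  P5: everything it awaited (L3) is free; runs, freeing L12 and L9
  P2 waits on nothing -> runs at once and releases L1 and L18
  P4: everything it awaited (L12) is free; runs, freeing L14 and L4
  P3: everything it awaited (L3 and L4) is free; runs, freeing L2 and L0
  P8: everything it awaited (L2) is free; runs, freeing L13 and L16
  P1 waits on nothing -> runs at once and releases L17
  P7: everything it awaited (L6, L17 and L16) is free; runs, freeing L10
  P9: everything it awaited (L12 and L10) is free; runs, freeing L8 and L7


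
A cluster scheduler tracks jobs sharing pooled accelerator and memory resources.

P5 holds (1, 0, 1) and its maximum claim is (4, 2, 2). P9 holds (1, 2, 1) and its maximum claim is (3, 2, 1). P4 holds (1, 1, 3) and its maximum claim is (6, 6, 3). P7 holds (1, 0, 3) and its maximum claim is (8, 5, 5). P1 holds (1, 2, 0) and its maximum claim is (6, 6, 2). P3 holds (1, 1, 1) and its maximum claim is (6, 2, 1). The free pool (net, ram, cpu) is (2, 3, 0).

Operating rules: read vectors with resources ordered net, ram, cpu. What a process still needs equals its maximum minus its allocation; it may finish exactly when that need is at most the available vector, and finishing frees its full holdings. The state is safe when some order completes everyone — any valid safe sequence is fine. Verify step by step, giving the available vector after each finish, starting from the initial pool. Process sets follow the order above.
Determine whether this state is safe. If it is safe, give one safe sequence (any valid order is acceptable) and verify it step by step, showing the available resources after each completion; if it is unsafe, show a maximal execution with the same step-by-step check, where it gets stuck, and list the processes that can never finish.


UNSAFE — no complete ordering exists.
Key observation: net is the bottleneck — with P9, P5 done the pool holds (4, 5, 2), short of every remaining need.
A maximal execution: P9, P5 — then nothing else fits. Check, step by step:
  pool = (2, 3, 0)
  P9: need (2, 0, 0) fits (2, 3, 0); releases (1, 2, 1), pool now (3, 5, 1)
  P5: need (3, 2, 1) fits (3, 5, 1); releases (1, 0, 1), pool now (4, 5, 2)
  P4 still needs (5, 5, 0) but only (4, 5, 2) is free — short on net
  P7 still needs (7, 5, 2) but only (4, 5, 2) is free — short on net
  P1 still needs (5, 4, 2) but only (4, 5, 2) is free — short on net
  P3 still needs (5, 1, 0) but only (4, 5, 2) is free — short on net
Never able to finish: P4, P7, P1 and P3.


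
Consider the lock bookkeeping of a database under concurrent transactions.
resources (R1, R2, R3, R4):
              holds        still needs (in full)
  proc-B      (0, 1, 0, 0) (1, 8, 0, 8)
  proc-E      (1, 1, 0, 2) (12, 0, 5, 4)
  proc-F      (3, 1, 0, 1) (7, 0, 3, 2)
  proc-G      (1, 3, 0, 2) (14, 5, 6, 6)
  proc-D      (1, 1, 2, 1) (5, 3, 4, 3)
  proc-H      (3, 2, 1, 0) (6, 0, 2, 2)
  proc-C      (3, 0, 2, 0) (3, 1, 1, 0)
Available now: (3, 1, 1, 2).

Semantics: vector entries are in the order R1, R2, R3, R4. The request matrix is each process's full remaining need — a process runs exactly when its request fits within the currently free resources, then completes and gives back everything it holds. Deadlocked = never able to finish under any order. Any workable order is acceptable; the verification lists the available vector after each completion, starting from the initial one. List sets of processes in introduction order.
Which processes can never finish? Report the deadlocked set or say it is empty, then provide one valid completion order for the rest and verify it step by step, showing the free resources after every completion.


No process is deadlocked.
Key observation: beginning at proc-C, releases accumulate fast enough that every process eventually fits.
A valid finishing order for the others: proc-C, proc-H, proc-F, proc-D, proc-E, proc-G, proc-B. Walking it through:
  pool = (3, 1, 1, 2)
  proc-C needs (3, 1, 1, 0) <= (3, 1, 1, 2) -> finishes; pool += (3, 0, 2, 0) = (6, 1, 3, 2)
  proc-H needs (6, 0, 2, 2) <= (6, 1, 3, 2) -> finishes; pool += (3, 2, 1, 0) = (9, 3, 4, 2)
  proc-F needs (7, 0, 3, 2) <= (9, 3, 4, 2) -> finishes; pool += (3, 1, 0, 1) = (12, 4, 4, 3)
  proc-D needs (5, 3, 4, 3) <= (12, 4, 4, 3) -> finishes; pool += (1, 1, 2, 1) = (13, 5, 6, 4)
  proc-E needs (12, 0, 5, 4) <= (13, 5, 6, 4) -> finishes; pool += (1, 1, 0, 2) = (14, 6, 6, 6)
  proc-G needs (14, 5, 6, 6) <= (14, 6, 6, 6) -> finishes; pool += (1, 3, 0, 2) = (15, 9, 6, 8)
  proc-B needs (1, 8, 0, 8) <= (15, 9, 6, 8) -> finishes; pool += (0, 1, 0, 0) = (15, 10, 6, 8)


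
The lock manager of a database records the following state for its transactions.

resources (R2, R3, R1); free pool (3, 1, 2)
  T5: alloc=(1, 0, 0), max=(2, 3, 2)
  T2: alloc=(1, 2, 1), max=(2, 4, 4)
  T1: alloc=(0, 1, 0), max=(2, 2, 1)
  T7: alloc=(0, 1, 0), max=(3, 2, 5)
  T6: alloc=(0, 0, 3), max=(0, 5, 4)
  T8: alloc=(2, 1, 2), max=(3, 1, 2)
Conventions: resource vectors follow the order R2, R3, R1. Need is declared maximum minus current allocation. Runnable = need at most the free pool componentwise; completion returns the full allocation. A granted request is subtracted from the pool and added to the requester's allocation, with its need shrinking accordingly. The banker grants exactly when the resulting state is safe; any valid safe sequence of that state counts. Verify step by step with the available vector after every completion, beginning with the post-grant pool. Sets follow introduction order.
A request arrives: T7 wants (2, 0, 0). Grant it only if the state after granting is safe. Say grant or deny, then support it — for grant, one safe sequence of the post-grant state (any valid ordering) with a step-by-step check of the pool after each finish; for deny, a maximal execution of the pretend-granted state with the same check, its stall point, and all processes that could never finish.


GRANT. The post-grant state is safe; one safe sequence: T8, T1, T5, T2, T7, T6.
Key observation: granting shrinks the pool to (1, 1, 2), yet T8 still fits and the chain goes through.
Step-by-step check of the post-grant state:
  pool = (1, 1, 2)
  T8 needs (1, 0, 0) <= (1, 1, 2) -> finishes; pool += (2, 1, 2) = (3, 2, 4)
  T1 needs (2, 1, 1) <= (3, 2, 4) -> finishes; pool += (0, 1, 0) = (3, 3, 4)
  T5 needs (1, 3, 2) <= (3, 3, 4) -> finishes; pool += (1, 0, 0) = (4, 3, 4)
  T2 needs (1, 2, 3) <= (4, 3, 4) -> finishes; pool += (1, 2, 1) = (5, 5, 5)
  T7 needs (1, 1, 5) <= (5, 5, 5) -> finishes; pool += (2, 1, 0) = (7, 6, 5)
  T6 needs (0, 5, 1) <= (7, 6, 5) -> finishes; pool += (0, 0, 3) = (7, 6, 8)


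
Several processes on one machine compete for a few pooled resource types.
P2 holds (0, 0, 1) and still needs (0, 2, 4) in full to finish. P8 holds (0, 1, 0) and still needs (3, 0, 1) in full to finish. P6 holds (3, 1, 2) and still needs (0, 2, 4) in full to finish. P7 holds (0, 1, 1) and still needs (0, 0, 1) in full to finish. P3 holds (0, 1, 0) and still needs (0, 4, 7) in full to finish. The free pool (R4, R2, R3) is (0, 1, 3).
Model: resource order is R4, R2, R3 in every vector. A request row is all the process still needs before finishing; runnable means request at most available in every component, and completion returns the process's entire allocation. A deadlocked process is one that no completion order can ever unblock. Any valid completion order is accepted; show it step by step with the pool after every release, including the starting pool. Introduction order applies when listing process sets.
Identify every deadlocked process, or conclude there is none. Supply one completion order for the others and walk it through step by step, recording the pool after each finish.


Nothing here is deadlocked.
Key observation: no deadlock: P7 fits now, and the freed resources carry the rest through.
One completion order for the rest: P7, P6, P8, P2, P3. Walking it through:
  pool = (0, 1, 3)
  run P7 (needs (0, 0, 1), free (0, 1, 3)); after release of (0, 1, 1) the pool is (0, 2, 4)
  run P6 (needs (0, 2, 4), free (0, 2, 4)); after release of (3, 1, 2) the pool is (3, 3, 6)
  run P8 (needs (3, 0, 1), free (3, 3, 6)); after release of (0, 1, 0) the pool is (3, 4, 6)
  run P2 (needs (0, 2, 4), free (3, 4, 6)); after release of (0, 0, 1) the pool is (3, 4, 7)
  run P3 (needs (0, 4, 7), free (3, 4, 7)); after release of (0, 1, 0) the pool is (3, 5, 7)
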